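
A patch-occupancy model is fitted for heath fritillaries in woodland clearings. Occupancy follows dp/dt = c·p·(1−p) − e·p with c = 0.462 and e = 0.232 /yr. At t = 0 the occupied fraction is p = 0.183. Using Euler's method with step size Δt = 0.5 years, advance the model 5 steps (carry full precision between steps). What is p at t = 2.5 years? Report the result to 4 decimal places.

0.2524

Update rule: p ← p + [c·p·(1−p) − e·p]·Δt with Δt = 0.5.
t = 0.5: p = 0.18300 + (+0.01331) = 0.19631
t = 1: p = 0.19631 + (+0.01367) = 0.20998
t = 1.5: p = 0.20998 + (+0.01396) = 0.22395
t = 2: p = 0.22395 + (+0.01417) = 0.23811
t = 2.5: p = 0.23811 + (+0.01429) = 0.25240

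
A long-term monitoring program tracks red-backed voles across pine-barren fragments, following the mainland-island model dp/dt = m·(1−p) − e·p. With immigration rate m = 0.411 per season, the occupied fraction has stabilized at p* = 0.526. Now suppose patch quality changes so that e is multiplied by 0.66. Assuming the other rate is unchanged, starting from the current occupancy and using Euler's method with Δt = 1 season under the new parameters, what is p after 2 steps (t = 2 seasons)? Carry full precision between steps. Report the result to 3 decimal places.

0.615

Balance m(1−p*) = e·p* gives e = m(1−p*)/p* = 0.411×0.47400/0.52600 = 0.37037.
Starting from p₀ = 0.52600; update p ← p + (dp/dt)·Δt with the new parameters.
step 1: Δp = +0.06624, p = 0.59224
step 2: Δp = +0.02282, p = 0.61506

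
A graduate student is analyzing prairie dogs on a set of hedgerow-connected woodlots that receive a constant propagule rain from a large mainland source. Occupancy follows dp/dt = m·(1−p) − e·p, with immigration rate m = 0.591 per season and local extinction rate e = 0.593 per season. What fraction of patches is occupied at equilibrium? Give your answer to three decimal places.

0.499

At equilibrium the propagule rain into empty patches balances local extinction: m(1−p*) = e·p*.
p* = m/(m+e) = 0.591/(0.591+0.593) = 0.591/1.1840 = 0.4992.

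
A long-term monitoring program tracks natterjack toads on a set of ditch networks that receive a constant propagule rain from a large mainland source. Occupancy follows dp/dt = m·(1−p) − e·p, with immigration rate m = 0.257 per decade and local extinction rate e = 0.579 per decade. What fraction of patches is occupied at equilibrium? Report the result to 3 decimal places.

0.307

At equilibrium the propagule rain into empty patches balances local extinction: m(1−p*) = e·p*.
p* = m/(m+e) = 0.257/(0.257+0.579) = 0.257/0.8360 = 0.3074.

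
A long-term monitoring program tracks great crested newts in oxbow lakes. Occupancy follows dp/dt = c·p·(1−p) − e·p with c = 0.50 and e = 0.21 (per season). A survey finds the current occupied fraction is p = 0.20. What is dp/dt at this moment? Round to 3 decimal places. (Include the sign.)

Colonization term: c·p·(1−p) = 0.50×0.20×0.8000 = 0.08000.
Extinction term: e·p = 0.04200.
dp/dt = 0.08000 − 0.04200 = 0.03800.

0.038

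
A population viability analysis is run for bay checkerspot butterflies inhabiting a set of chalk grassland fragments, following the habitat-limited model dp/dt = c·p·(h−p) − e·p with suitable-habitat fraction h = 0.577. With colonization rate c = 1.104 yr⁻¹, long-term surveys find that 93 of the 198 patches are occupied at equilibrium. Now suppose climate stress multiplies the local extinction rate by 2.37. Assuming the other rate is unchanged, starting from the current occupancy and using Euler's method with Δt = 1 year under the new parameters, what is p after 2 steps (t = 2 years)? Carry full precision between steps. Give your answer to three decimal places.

Observed p* = 93/198 = 0.46970.
Balance c(h−p*) = e gives e = 1.104×(0.577 − 0.46970) = 0.11846.
Starting from p₀ = 0.46970; update p ← p + (dp/dt)·Δt with the new parameters.
t = 1: p = 0.46970 + (-0.07623) = 0.39347
t = 2: p = 0.39347 + (-0.03074) = 0.36272

0.363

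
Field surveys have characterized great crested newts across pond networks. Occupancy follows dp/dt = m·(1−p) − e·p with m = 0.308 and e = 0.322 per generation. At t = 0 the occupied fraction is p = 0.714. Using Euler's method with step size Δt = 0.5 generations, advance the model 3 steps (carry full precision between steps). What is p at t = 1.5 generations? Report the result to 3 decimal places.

0.561

Update rule: p ← p + [m·(1−p) − e·p]·Δt with Δt = 0.5.
  1  |  dp/dt·Δt = -0.070910  |  p_1 = 0.643090
  2  |  dp/dt·Δt = -0.048573  |  p_2 = 0.594517
  3  |  dp/dt·Δt = -0.033273  |  p_3 = 0.561244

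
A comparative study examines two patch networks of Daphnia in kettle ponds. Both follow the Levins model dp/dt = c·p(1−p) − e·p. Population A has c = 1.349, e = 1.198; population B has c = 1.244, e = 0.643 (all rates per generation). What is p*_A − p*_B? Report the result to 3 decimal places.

A: p*_A = 1 − 1.198/1.349 = 0.1119.
B: p*_B = 1 − 0.643/1.244 = 0.4831.
p*_A − p*_B = 0.1119 − 0.4831 = -0.3712.

-0.371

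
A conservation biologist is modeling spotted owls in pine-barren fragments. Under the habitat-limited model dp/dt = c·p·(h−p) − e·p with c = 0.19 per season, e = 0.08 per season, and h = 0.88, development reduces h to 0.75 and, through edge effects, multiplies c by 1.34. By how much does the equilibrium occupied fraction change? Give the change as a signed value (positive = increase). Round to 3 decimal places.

Before: p* = h − e/c = 0.88 − 0.08/0.19 = 0.88 − 0.4211 = 0.4589.
After: c = 0.2546, e = 0.08, h = 0.75; p* = 0.75 − 0.08/0.2546 = 0.4358.
Δp* = 0.4358 − 0.4589 = -0.0232.

-0.023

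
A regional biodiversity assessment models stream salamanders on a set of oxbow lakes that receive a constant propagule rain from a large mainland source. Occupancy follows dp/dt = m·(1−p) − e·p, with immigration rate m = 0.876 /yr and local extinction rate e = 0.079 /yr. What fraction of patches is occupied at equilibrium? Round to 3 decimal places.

0.917

At equilibrium the propagule rain into empty patches balances local extinction: m(1−p*) = e·p*.
p* = m/(m+e) = 0.876/(0.876+0.079) = 0.876/0.9550 = 0.9173.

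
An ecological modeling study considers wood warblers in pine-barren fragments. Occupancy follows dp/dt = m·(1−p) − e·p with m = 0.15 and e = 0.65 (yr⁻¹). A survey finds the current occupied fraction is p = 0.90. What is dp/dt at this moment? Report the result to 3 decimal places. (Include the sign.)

-0.570

Colonization term: m·(1−p) = 0.15×0.1000 = 0.01500.
Extinction term: e·p = 0.58500.
dp/dt = 0.01500 − 0.58500 = -0.57000.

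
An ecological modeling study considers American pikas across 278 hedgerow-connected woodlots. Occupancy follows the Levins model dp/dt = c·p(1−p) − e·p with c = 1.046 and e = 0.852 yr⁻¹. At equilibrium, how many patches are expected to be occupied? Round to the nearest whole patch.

52

p* = 1 − e/c = 1 − 0.852/1.046 = 0.1855.
Expected occupied patches = N × p* = 278 × 0.1855 = 51.56 ≈ 52.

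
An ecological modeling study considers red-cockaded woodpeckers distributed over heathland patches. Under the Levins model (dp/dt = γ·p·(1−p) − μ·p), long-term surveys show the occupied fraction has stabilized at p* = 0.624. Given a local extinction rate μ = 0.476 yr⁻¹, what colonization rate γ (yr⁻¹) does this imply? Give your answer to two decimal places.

1.27

At equilibrium γ(1−p*) = μ, so γ = μ/(1−p*).
γ = 0.476/(1 − 0.624) = 0.476/0.3760 = 1.2660.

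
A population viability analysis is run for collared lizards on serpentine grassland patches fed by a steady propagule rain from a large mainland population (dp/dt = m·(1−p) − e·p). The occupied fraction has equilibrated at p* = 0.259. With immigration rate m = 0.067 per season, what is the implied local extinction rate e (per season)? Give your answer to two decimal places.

At equilibrium m(1−p*) = e·p*, so e = m(1−p*)/p*.
e = 0.067 × 0.7410 / 0.259 = 0.1917.

0.19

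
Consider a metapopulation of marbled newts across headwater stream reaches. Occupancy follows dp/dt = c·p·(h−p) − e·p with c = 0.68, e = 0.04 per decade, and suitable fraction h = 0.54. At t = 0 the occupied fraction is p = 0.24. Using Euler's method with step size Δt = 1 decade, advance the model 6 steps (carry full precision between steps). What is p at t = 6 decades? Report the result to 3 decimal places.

Update rule: p ← p + [c·p·(h−p) − e·p]·Δt with Δt = 1.
p: 0.24000 → 0.27936  (Δp = +0.03936)
p: 0.27936 → 0.31770  (Δp = +0.03834)
p: 0.31770 → 0.35302  (Δp = +0.03532)
p: 0.35302 → 0.38378  (Δp = +0.03077)
p: 0.38378 → 0.40920  (Δp = +0.02542)
p: 0.40920 → 0.42923  (Δp = +0.02003)

0.429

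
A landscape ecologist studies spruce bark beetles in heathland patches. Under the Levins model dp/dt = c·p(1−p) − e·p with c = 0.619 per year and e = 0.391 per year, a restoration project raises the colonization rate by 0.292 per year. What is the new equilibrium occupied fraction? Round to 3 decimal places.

Before: p* = 1 − 0.391/0.619 = 0.3683.
After the change, c = 0.911, e = 0.391, so p* = 1 − 0.391/0.911 = 0.5708.

0.571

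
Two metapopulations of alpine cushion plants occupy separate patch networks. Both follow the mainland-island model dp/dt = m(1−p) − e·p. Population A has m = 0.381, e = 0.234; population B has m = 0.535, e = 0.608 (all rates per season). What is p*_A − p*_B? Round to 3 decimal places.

A: p*_A = m/(m+e) = 0.381/0.6150 = 0.6195.
B: p*_B = 0.535/1.1430 = 0.4681.
p*_A − p*_B = 0.6195 − 0.4681 = 0.1514.

0.151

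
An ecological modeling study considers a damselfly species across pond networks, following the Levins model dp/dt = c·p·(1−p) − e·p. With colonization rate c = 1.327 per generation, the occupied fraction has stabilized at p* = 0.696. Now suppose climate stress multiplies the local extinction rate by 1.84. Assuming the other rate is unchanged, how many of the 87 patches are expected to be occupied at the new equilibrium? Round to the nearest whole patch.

38

Balance c(1−p*) = e gives e = 1.327×(1 − 0.69600) = 0.40341.
New p* = 1 − e/c = 1 − 0.74227/1.32700 = 0.44064.
Expected occupied = 87 × 0.44064 = 38.34 ≈ 38.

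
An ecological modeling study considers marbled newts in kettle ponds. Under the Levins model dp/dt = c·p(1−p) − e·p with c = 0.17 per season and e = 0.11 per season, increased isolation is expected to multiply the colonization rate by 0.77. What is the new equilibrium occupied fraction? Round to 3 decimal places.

Before: p* = 1 − 0.11/0.17 = 0.3529.
After the change, c = 0.1309, e = 0.11, so p* = 1 − 0.11/0.1309 = 0.1597.

0.160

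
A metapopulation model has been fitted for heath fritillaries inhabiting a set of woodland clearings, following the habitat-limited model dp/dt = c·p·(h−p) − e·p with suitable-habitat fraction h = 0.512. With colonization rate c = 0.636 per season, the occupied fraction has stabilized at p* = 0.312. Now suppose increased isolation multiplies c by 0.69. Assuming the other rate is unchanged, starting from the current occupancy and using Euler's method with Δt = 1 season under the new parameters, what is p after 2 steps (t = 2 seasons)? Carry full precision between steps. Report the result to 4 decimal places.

Balance c(h−p*) = e gives e = 0.636×(0.512 − 0.31200) = 0.12720.
Starting from p₀ = 0.31200; update p ← p + (dp/dt)·Δt with the new parameters.
p: 0.31200 → 0.29970  (Δp = -0.01230)
p: 0.29970 → 0.28950  (Δp = -0.01020)

0.2895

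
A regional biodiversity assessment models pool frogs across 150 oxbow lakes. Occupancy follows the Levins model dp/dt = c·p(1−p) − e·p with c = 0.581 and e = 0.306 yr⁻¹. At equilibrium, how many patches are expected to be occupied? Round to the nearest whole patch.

p* = 1 − e/c = 1 − 0.306/0.581 = 0.4733.
Expected occupied patches = N × p* = 150 × 0.4733 = 71.00 ≈ 71.

71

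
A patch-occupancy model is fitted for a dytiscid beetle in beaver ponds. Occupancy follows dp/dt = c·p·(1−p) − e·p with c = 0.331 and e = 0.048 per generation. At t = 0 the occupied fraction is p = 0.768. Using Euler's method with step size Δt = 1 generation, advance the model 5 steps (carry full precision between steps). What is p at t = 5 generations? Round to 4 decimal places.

Update rule: p ← p + [c·p·(1−p) − e·p]·Δt with Δt = 1.
p: 0.76800 → 0.79011  (Δp = +0.02211)
p: 0.79011 → 0.80708  (Δp = +0.01697)
p: 0.80708 → 0.81988  (Δp = +0.01280)
p: 0.81988 → 0.82940  (Δp = +0.00953)
p: 0.82940 → 0.83643  (Δp = +0.00702)

0.8364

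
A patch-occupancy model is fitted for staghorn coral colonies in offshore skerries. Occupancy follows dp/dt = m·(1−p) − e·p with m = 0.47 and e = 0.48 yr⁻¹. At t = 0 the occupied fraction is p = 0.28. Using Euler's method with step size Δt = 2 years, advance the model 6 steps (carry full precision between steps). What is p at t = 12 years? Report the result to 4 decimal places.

0.3806

Update rule: p ← p + [m·(1−p) − e·p]·Δt with Δt = 2.
t = 2: p = 0.28000 + (+0.40800) = 0.68800
t = 4: p = 0.68800 + (-0.36720) = 0.32080
t = 6: p = 0.32080 + (+0.33048) = 0.65128
t = 8: p = 0.65128 + (-0.29743) = 0.35385
t = 10: p = 0.35385 + (+0.26769) = 0.62154
t = 12: p = 0.62154 + (-0.24092) = 0.38062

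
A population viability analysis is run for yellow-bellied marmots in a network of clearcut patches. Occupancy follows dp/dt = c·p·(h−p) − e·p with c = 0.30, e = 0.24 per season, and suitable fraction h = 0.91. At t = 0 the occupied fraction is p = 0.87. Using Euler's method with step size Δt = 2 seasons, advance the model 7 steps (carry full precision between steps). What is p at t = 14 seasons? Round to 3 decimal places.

Update rule: p ← p + [c·p·(h−p) − e·p]·Δt with Δt = 2.
  1  |  dp/dt·Δt = -0.396720  |  p_1 = 0.473280
  2  |  dp/dt·Δt = -0.103160  |  p_2 = 0.370120
  3  |  dp/dt·Δt = -0.057765  |  p_3 = 0.312355
  4  |  dp/dt·Δt = -0.037924  |  p_4 = 0.274431
  5  |  dp/dt·Δt = -0.027075  |  p_5 = 0.247356
  6  |  dp/dt·Δt = -0.020385  |  p_6 = 0.226970
  7  |  dp/dt·Δt = -0.015929  |  p_7 = 0.211041

0.211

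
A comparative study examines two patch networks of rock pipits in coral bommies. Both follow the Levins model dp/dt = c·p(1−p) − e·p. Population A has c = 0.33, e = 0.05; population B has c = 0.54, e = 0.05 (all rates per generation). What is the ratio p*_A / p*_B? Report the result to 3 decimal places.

A: p*_A = 1 − 0.05/0.33 = 0.8485.
B: p*_B = 1 − 0.05/0.54 = 0.9074.
p*_A / p*_B = 0.8485/0.9074 = 0.9351.

0.935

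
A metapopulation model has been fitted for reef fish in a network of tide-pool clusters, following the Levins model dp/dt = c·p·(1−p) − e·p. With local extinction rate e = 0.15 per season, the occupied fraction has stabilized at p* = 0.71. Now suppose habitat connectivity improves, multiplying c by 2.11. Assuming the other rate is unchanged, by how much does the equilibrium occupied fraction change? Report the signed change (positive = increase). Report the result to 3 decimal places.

Balance c(1−p*) = e gives c = e/(1 − 0.71000) = 0.15/0.29000 = 0.51724.
New p* = 1 − e/c = 1 − 0.15000/1.09138 = 0.86256.
Δp* = 0.86256 − 0.71000 = +0.15256.

0.153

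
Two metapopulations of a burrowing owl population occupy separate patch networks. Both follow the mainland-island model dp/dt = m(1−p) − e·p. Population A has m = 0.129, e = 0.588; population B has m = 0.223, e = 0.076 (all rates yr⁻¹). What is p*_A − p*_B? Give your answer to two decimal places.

-0.57

A: p*_A = m/(m+e) = 0.129/0.7170 = 0.1799.
B: p*_B = 0.223/0.2990 = 0.7458.
p*_A − p*_B = 0.1799 − 0.7458 = -0.5659.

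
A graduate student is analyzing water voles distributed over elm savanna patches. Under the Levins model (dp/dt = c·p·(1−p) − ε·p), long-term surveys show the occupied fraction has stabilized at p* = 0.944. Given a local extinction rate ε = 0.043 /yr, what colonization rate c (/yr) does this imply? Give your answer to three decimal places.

0.768

At equilibrium c(1−p*) = ε, so c = ε/(1−p*).
c = 0.043/(1 − 0.944) = 0.043/0.0560 = 0.7679.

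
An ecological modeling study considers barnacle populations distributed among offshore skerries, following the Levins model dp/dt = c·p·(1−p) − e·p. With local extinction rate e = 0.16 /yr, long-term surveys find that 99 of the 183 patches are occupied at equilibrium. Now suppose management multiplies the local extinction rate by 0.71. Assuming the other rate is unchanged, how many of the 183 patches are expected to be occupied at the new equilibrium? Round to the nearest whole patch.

Observed p* = 99/183 = 0.54098.
Balance c(1−p*) = e gives c = e/(1 − 0.54098) = 0.16/0.45902 = 0.34857.
New p* = 1 − e/c = 1 − 0.11360/0.34857 = 0.67410.
Expected occupied = 183 × 0.67410 = 123.36 ≈ 123.

123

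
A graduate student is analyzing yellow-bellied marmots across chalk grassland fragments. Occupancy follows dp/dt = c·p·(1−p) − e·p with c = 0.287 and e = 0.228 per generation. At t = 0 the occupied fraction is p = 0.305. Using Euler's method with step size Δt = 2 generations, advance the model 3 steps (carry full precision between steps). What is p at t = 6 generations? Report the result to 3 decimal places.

Update rule: p ← p + [c·p·(1−p) − e·p]·Δt with Δt = 2.
p: 0.30500 → 0.28759  (Δp = -0.01741)
p: 0.28759 → 0.27405  (Δp = -0.01354)
p: 0.27405 → 0.26328  (Δp = -0.01077)

0.263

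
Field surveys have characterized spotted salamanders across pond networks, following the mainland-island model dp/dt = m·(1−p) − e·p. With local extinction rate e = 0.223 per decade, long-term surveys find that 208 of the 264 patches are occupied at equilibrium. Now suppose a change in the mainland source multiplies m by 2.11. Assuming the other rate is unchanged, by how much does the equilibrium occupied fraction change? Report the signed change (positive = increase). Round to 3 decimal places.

0.099

Observed p* = 208/264 = 0.78788.
Balance m(1−p*) = e·p* gives m = e·p*/(1−p*) = 0.223×0.78788/0.21212 = 0.82829.
New p* = m/(m+e) = 1.74769/(1.74769+0.22300) = 0.88684.
Δp* = 0.88684 − 0.78788 = +0.09896.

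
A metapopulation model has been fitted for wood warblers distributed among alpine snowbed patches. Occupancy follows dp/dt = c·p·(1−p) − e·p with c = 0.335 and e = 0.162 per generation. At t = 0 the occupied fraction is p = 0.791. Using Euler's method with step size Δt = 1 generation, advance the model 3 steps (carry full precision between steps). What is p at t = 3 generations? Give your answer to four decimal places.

0.6353

Update rule: p ← p + [c·p·(1−p) − e·p]·Δt with Δt = 1.
t = 1: p = 0.79100 + (-0.07276) = 0.71824
t = 2: p = 0.71824 + (-0.04856) = 0.66968
t = 3: p = 0.66968 + (-0.03438) = 0.63530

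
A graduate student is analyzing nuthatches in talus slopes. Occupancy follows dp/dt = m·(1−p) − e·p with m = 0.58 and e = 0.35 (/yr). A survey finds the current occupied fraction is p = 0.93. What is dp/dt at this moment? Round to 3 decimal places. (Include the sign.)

-0.285

Colonization term: m·(1−p) = 0.58×0.0700 = 0.04060.
Extinction term: e·p = 0.32550.
dp/dt = 0.04060 − 0.32550 = -0.28490.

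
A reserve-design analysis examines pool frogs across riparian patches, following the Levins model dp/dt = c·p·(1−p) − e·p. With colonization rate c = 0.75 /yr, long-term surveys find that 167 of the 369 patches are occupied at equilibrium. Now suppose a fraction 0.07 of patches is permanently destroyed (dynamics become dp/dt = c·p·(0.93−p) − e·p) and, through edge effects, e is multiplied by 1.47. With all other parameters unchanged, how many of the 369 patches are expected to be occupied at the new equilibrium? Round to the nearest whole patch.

46

Observed p* = 167/369 = 0.45257.
Balance c(1−p*) = e gives e = 0.75×(1 − 0.45257) = 0.41057.
New p* = 0.93 − e/c = 0.93 − 0.60354/0.75000 = 0.12528.
Expected occupied = 369 × 0.12528 = 46.23 ≈ 46.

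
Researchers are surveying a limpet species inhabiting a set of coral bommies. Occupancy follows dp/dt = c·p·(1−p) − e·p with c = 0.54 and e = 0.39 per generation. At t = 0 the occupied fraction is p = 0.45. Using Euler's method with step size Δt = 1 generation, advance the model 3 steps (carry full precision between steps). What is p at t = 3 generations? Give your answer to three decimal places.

0.359

Update rule: p ← p + [c·p·(1−p) − e·p]·Δt with Δt = 1.
p: 0.45000 → 0.40815  (Δp = -0.04185)
p: 0.40815 → 0.37942  (Δp = -0.02873)
p: 0.37942 → 0.35859  (Δp = -0.02082)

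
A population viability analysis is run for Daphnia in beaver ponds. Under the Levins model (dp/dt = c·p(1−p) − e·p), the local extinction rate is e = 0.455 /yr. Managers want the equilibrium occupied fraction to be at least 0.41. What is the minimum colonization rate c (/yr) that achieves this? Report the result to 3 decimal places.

0.771

p* = 1 − e/c ≥ 0.41 requires e/c ≤ 0.5900, i.e. c ≥ e/0.5900.
c_min = 0.455/0.5900 = 0.7712.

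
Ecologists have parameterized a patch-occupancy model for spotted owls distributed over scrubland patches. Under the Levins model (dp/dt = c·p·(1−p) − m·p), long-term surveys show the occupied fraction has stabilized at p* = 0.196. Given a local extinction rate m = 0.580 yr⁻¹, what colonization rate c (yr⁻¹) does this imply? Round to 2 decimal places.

0.72

At equilibrium c(1−p*) = m, so c = m/(1−p*).
c = 0.580/(1 − 0.196) = 0.580/0.8040 = 0.7214.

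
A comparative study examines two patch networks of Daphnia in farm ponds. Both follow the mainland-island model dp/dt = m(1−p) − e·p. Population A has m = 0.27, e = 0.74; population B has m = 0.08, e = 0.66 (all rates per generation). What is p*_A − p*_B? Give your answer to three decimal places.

0.159

A: p*_A = m/(m+e) = 0.27/1.0100 = 0.2673.
B: p*_B = 0.08/0.7400 = 0.1081.
p*_A − p*_B = 0.2673 − 0.1081 = 0.1592.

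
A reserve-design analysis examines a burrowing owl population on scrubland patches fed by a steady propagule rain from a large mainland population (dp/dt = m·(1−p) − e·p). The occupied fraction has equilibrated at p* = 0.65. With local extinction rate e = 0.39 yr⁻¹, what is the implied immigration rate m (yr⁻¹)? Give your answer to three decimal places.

At equilibrium m(1−p*) = e·p*, so m = e·p*/(1−p*).
m = 0.39 × 0.65 / 0.3500 = 0.2535/0.3500 = 0.7243.

0.724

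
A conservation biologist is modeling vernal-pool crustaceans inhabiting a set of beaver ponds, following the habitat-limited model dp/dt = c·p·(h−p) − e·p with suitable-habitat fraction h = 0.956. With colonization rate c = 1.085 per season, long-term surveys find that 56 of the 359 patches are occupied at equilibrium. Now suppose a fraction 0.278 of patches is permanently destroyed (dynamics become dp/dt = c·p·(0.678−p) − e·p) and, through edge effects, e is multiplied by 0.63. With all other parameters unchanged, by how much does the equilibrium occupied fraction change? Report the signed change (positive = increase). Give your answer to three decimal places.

Observed p* = 56/359 = 0.15599.
Balance c(h−p*) = e gives e = 1.085×(0.956 − 0.15599) = 0.86801.
New p* = 0.678 − e/c = 0.678 − 0.54685/1.08500 = 0.17399.
Δp* = 0.17399 − 0.15599 = +0.01800.

0.018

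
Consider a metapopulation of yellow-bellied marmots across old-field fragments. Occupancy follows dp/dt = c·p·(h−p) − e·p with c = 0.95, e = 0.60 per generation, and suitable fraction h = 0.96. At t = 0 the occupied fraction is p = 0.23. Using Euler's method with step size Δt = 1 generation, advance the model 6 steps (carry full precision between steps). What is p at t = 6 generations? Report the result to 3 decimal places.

Update rule: p ← p + [c·p·(h−p) − e·p]·Δt with Δt = 1.
p: 0.23000 → 0.25150  (Δp = +0.02150)
p: 0.25150 → 0.26988  (Δp = +0.01838)
p: 0.26988 → 0.28489  (Δp = +0.01501)
p: 0.28489 → 0.29667  (Δp = +0.01178)
p: 0.29667 → 0.30562  (Δp = +0.00895)
p: 0.30562 → 0.31224  (Δp = +0.00662)

0.312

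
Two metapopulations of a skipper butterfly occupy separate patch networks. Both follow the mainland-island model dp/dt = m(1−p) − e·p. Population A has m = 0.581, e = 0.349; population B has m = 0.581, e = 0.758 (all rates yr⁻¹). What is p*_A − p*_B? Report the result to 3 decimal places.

0.191

A: p*_A = m/(m+e) = 0.581/0.9300 = 0.6247.
B: p*_B = 0.581/1.3390 = 0.4339.
p*_A − p*_B = 0.6247 − 0.4339 = 0.1908.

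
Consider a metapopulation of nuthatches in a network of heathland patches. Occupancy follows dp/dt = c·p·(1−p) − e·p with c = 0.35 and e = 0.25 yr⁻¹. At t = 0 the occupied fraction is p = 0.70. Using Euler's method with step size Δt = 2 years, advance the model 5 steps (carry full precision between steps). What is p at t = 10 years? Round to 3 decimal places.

0.339

Update rule: p ← p + [c·p·(1−p) − e·p]·Δt with Δt = 2.
  1  |  dp/dt·Δt = -0.203000  |  p_1 = 0.497000
  2  |  dp/dt·Δt = -0.073506  |  p_2 = 0.423494
  3  |  dp/dt·Δt = -0.040844  |  p_3 = 0.382650
  4  |  dp/dt·Δt = -0.025965  |  p_4 = 0.356685
  5  |  dp/dt·Δt = -0.017720  |  p_5 = 0.338965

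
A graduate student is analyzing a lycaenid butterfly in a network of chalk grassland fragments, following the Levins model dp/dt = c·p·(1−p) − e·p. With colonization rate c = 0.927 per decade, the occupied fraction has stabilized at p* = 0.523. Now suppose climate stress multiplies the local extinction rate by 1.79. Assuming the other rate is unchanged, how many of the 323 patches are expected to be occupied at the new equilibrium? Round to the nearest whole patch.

Balance c(1−p*) = e gives e = 0.927×(1 − 0.52300) = 0.44218.
New p* = 1 − e/c = 1 − 0.79150/0.92700 = 0.14617.
Expected occupied = 323 × 0.14617 = 47.21 ≈ 47.

47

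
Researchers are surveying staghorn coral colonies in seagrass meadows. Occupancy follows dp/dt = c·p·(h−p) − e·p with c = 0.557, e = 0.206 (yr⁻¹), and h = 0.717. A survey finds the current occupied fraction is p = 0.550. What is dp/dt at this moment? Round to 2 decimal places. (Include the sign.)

-0.06

Colonization term: c·p·(h−p) = 0.557×0.550×0.1670 = 0.05116.
Extinction term: e·p = 0.11330.
dp/dt = 0.05116 − 0.11330 = -0.06214.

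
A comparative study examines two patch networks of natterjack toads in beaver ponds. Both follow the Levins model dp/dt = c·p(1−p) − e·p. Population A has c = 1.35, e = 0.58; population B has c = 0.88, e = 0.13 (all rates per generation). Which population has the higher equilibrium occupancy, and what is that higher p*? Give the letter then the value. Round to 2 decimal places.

A: p*_A = 1 − 0.58/1.35 = 0.5704.
B: p*_B = 1 − 0.13/0.88 = 0.8523.
B is higher at 0.8523.

B, 0.85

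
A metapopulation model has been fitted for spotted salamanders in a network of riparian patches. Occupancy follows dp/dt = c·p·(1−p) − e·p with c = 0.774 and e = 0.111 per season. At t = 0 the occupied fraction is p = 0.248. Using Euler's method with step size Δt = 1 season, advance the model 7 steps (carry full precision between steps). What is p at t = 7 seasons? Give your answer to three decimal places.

Update rule: p ← p + [c·p·(1−p) − e·p]·Δt with Δt = 1.
  1  |  dp/dt·Δt = +0.116820  |  p_1 = 0.364820
  2  |  dp/dt·Δt = +0.138861  |  p_2 = 0.503681
  3  |  dp/dt·Δt = +0.137581  |  p_3 = 0.641262
  4  |  dp/dt·Δt = +0.106875  |  p_4 = 0.748137
  5  |  dp/dt·Δt = +0.062800  |  p_5 = 0.810937
  6  |  dp/dt·Δt = +0.028654  |  p_6 = 0.839591
  7  |  dp/dt·Δt = +0.011046  |  p_7 = 0.850637

0.851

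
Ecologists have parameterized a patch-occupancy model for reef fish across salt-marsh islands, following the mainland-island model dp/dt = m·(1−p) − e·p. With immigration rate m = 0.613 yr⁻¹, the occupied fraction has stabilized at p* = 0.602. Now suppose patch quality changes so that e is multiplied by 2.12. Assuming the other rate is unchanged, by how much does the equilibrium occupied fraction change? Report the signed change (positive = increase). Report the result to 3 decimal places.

Balance m(1−p*) = e·p* gives e = m(1−p*)/p* = 0.613×0.39800/0.60200 = 0.40527.
New p* = m/(m+e) = 0.61300/(0.61300+0.85917) = 0.41639.
Δp* = 0.41639 − 0.60200 = -0.18561.

-0.186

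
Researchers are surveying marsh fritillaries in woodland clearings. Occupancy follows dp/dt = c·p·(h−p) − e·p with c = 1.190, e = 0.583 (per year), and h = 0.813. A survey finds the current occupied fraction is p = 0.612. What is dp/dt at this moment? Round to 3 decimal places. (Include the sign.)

-0.210

Colonization term: c·p·(h−p) = 1.190×0.612×0.2010 = 0.14638.
Extinction term: e·p = 0.35680.
dp/dt = 0.14638 − 0.35680 = -0.21041.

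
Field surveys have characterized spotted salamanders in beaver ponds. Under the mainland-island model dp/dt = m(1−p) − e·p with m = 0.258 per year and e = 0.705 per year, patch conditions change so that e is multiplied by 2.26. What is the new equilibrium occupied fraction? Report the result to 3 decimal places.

Before: p* = 0.258/(0.258+0.705) = 0.2679.
After: m = 0.258, e = 1.5933; p* = 0.258/1.8513 = 0.1394.

0.139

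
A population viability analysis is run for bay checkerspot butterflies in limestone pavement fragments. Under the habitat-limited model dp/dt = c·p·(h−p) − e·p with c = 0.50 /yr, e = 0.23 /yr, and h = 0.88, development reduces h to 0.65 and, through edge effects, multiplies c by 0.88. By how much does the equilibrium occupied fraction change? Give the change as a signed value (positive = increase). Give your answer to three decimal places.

Before: p* = h − e/c = 0.88 − 0.23/0.50 = 0.88 − 0.4600 = 0.4200.
After: c = 0.44, e = 0.23, h = 0.65; p* = 0.65 − 0.23/0.44 = 0.1273.
Δp* = 0.1273 − 0.4200 = -0.2927.

-0.293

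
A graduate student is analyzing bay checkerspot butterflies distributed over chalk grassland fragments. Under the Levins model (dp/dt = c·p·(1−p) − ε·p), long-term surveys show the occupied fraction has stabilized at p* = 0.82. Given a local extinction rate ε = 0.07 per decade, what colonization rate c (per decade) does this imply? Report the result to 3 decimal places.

At equilibrium c(1−p*) = ε, so c = ε/(1−p*).
c = 0.07/(1 − 0.82) = 0.07/0.1800 = 0.3889.

0.389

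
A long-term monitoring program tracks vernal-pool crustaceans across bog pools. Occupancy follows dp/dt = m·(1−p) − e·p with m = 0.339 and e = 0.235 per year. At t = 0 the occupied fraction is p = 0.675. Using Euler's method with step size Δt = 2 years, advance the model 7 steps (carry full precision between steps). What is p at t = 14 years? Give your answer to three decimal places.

Update rule: p ← p + [m·(1−p) − e·p]·Δt with Δt = 2.
t = 2: p = 0.67500 + (-0.09690) = 0.57810
t = 4: p = 0.57810 + (+0.01434) = 0.59244
t = 6: p = 0.59244 + (-0.00212) = 0.59032
t = 8: p = 0.59032 + (+0.00031) = 0.59063
t = 10: p = 0.59063 + (-0.00005) = 0.59059
t = 12: p = 0.59059 + (+0.00001) = 0.59059
t = 14: p = 0.59059 + (-0.00000) = 0.59059

0.591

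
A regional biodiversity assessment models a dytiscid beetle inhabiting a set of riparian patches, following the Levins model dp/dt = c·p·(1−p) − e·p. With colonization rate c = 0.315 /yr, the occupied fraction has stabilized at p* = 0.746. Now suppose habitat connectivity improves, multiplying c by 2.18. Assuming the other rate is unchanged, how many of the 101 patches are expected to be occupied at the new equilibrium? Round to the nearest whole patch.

Balance c(1−p*) = e gives e = 0.315×(1 − 0.74600) = 0.08001.
New p* = 1 − e/c = 1 − 0.08001/0.68670 = 0.88349.
Expected occupied = 101 × 0.88349 = 89.23 ≈ 89.

89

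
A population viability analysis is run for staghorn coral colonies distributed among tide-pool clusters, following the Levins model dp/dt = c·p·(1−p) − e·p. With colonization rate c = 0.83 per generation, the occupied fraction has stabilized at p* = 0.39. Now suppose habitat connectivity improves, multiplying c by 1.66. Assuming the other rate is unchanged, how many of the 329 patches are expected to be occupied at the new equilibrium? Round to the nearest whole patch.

Balance c(1−p*) = e gives e = 0.83×(1 − 0.39000) = 0.50630.
New p* = 1 − e/c = 1 − 0.50630/1.37780 = 0.63253.
Expected occupied = 329 × 0.63253 = 208.10 ≈ 208.

208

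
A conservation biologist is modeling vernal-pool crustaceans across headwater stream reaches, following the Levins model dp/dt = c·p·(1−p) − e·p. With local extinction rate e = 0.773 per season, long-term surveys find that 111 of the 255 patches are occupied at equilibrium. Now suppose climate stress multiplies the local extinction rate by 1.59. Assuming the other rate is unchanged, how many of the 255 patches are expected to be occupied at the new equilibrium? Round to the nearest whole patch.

Observed p* = 111/255 = 0.43529.
Balance c(1−p*) = e gives c = e/(1 − 0.43529) = 0.773/0.56471 = 1.36884.
New p* = 1 − e/c = 1 − 1.22907/1.36884 = 0.10211.
Expected occupied = 255 × 0.10211 = 26.04 ≈ 26.

26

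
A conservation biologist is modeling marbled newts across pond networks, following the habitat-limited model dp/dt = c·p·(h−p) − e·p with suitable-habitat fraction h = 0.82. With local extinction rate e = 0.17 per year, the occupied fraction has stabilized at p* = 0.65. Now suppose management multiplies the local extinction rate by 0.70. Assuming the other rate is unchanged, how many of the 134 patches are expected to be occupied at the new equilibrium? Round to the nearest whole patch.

Balance c(h−p*) = e gives c = e/(0.82 − 0.65000) = 0.17/0.17000 = 1.00000.
New p* = 0.82 − e/c = 0.82 − 0.11900/1.00000 = 0.70100.
Expected occupied = 134 × 0.70100 = 93.93 ≈ 94.

94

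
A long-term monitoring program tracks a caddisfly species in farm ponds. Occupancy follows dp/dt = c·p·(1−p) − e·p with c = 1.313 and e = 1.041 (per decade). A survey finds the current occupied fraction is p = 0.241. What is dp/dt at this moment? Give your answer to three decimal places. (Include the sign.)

-0.011

Colonization term: c·p·(1−p) = 1.313×0.241×0.7590 = 0.24017.
Extinction term: e·p = 0.25088.
dp/dt = 0.24017 − 0.25088 = -0.01071.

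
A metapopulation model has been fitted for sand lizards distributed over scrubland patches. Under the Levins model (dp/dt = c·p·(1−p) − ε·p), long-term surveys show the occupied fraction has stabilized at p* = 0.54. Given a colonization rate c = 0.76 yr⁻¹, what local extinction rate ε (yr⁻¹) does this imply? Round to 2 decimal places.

At equilibrium c(1−p*) = ε.
ε = 0.76 × (1 − 0.54) = 0.76 × 0.4600 = 0.3496.

0.35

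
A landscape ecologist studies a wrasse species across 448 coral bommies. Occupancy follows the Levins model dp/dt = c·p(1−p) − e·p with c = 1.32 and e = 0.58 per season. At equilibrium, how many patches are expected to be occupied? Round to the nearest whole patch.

251

p* = 1 − e/c = 1 − 0.58/1.32 = 0.5606.
Expected occupied patches = N × p* = 448 × 0.5606 = 251.15 ≈ 251.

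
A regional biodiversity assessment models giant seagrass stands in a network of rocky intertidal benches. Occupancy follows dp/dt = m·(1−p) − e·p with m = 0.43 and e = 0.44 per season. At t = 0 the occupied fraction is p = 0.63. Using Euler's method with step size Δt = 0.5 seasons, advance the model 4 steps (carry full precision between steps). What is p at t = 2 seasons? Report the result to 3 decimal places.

Update rule: p ← p + [m·(1−p) − e·p]·Δt with Δt = 0.5.
p: 0.63000 → 0.57095  (Δp = -0.05905)
p: 0.57095 → 0.53759  (Δp = -0.03336)
p: 0.53759 → 0.51874  (Δp = -0.01885)
p: 0.51874 → 0.50809  (Δp = -0.01065)

0.508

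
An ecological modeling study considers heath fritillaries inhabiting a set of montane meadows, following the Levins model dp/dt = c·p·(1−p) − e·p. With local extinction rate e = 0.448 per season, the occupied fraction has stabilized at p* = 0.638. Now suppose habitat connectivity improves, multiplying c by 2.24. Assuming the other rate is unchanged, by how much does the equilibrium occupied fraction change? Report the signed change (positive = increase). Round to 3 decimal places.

0.200

Balance c(1−p*) = e gives c = e/(1 − 0.63800) = 0.448/0.36200 = 1.23757.
New p* = 1 − e/c = 1 − 0.44800/2.77216 = 0.83839.
Δp* = 0.83839 − 0.63800 = +0.20039.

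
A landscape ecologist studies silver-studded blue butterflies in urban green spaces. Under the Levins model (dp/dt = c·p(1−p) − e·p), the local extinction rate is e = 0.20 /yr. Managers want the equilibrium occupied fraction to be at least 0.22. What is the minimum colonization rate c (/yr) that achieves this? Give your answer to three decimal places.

0.256

p* = 1 − e/c ≥ 0.22 requires e/c ≤ 0.7800, i.e. c ≥ e/0.7800.
c_min = 0.20/0.7800 = 0.2564.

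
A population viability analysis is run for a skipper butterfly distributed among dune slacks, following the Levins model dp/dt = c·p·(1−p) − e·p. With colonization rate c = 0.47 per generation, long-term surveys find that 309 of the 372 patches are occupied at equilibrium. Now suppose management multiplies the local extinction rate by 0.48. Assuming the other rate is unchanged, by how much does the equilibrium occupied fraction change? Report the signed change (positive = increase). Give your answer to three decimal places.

0.088

Observed p* = 309/372 = 0.83065.
Balance c(1−p*) = e gives e = 0.47×(1 − 0.83065) = 0.07959.
New p* = 1 − e/c = 1 − 0.03820/0.47000 = 0.91872.
Δp* = 0.91872 − 0.83065 = +0.08807.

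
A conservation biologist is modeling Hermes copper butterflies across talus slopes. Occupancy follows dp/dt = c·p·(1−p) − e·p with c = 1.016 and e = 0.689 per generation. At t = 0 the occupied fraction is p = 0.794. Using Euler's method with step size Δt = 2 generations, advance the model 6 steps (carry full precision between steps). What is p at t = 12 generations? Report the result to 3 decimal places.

0.220

Update rule: p ← p + [c·p·(1−p) − e·p]·Δt with Δt = 2.
p: 0.79400 → 0.03223  (Δp = -0.76177)
p: 0.03223 → 0.05120  (Δp = +0.01897)
p: 0.05120 → 0.07935  (Δp = +0.02816)
p: 0.07935 → 0.11846  (Δp = +0.03910)
p: 0.11846 → 0.16741  (Δp = +0.04896)
p: 0.16741 → 0.21995  (Δp = +0.05254)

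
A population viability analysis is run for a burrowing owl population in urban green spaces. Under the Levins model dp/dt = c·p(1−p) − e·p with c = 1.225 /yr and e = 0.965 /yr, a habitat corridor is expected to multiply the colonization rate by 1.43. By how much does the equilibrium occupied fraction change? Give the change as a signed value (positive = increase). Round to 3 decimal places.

Before: p* = 1 − 0.965/1.225 = 0.2122.
After the change, c = 1.75175, e = 0.965, so p* = 1 − 0.965/1.75175 = 0.4491.
Δp* = 0.4491 − 0.2122 = +0.2369.

0.237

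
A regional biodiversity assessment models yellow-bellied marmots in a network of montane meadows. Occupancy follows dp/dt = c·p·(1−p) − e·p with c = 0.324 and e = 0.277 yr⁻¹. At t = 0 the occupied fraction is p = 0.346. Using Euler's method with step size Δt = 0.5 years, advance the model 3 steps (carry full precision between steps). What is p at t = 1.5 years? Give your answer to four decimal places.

Update rule: p ← p + [c·p·(1−p) − e·p]·Δt with Δt = 0.5.
  1  |  dp/dt·Δt = -0.011263  |  p_1 = 0.334737
  2  |  dp/dt·Δt = -0.010286  |  p_2 = 0.324451
  3  |  dp/dt·Δt = -0.009429  |  p_3 = 0.315022

0.3150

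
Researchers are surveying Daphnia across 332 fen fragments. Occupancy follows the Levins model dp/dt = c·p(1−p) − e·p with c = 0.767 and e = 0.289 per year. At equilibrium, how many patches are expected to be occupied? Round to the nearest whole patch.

207

p* = 1 − e/c = 1 − 0.289/0.767 = 0.6232.
Expected occupied patches = N × p* = 332 × 0.6232 = 206.90 ≈ 207.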